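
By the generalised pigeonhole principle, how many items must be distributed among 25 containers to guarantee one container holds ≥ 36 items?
n = (36 − 1)·25 + 1 = 876

By the generalised pigeonhole principle, to guarantee some box contains ≥ r objects we need more than (r − 1) · k objects total. Threshold: n = (r − 1) · k + 1. With r = 36 and k = 25: n = 35 · 25 + 1 = 875 + 1 = 876. For n = 875 = 35 · 25, we can put exactly 35 objects in every box, avoiding 36 in any single one — so 876 is tight.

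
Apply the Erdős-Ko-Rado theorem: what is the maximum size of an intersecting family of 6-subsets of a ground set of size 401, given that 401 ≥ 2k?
max |F| = C(400, 5) = 83218600080

Erdős-Ko-Rado (1961): when n ≥ 2k, max |F| = C(n−1, k−1). The bound is attained by the star {A : i ∈ A} for any fixed i ∈ [n]. Here C(401−1, 6−1) = C(400, 5) = 83218600080.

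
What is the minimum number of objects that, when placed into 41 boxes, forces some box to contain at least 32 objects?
n = (32 − 1)·41 + 1 = 1272

By the generalised pigeonhole principle, to guarantee some box contains ≥ r objects we need more than (r − 1) · k objects total. Threshold: n = (r − 1) · k + 1. With r = 32 and k = 41: n = 31 · 41 + 1 = 1271 + 1 = 1272. For n = 1271 = 31 · 41, we can put exactly 31 objects in every box, avoiding 32 in any single one — so 1272 is tight.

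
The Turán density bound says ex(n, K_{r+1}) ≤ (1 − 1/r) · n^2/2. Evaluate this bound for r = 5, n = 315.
Turán density bound = (4/5) · 315^2/2 = 39690

Turán's theorem: ex(n, K_{r+1}) is achieved by the complete r-partite Turán graph T(n, r) with parts as balanced as possible, and is at most (1 − 1/r) · n^2/2. For r = 5, n = 315: the density bound is (4/5) · 99225/2 = 39690. Since 5 ∣ 315, the Turán graph T(315, 5) has parts of equal size 63, and its edge count e(T(315, 5)) = 39690 attains the density bound exactly.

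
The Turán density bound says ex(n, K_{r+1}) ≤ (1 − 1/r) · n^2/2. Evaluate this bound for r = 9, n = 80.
Turán density bound = (8/9) · 80^2/2 = 25600/9 ≈ 2844.4444

Turán's theorem: ex(n, K_{r+1}) is achieved by the complete r-partite Turán graph T(n, r) with parts as balanced as possible, and is at most (1 − 1/r) · n^2/2. For r = 9, n = 80: the density bound is (8/9) · 6400/2 = 25600/9 ≈ 2844.4444. The integer-valued extremum is e(T(80, 9)) = 2844, which is strictly less than the density bound 25600/9 since 9 ∤ 80 (the parts of T(80, 9) cannot all be equal).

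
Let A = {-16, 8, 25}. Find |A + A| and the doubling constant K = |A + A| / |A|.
K = |A + A| / |A| = 6/3 = 2

Enumerate A + A = {a + b : a, b ∈ A}. With |A| = 3, there are |A|^2 = 9 ordered sum pairs; collecting distinct values, A + A = {-32, -8, 9, 16, 33, 50}, so |A + A| = 6. Thus K = 6/3 = 2. For comparison, the minimum possible |A + A| over all 3-element sets is 2·3 − 1 = 5 (so min K = 5/3), attained only by arithmetic progressions.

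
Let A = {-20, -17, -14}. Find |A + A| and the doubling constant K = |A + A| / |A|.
K = |A + A| / |A| = 5/3

Enumerate A + A = {a + b : a, b ∈ A}. With |A| = 3, there are |A|^2 = 9 ordered sum pairs; collecting distinct values, A + A = {-40, -37, -34, -31, -28}, so |A + A| = 5. Thus K = 5/3. Here |A + A| = 2|A| − 1 = 5, the minimum possible — so K = 5/3 is minimal, which holds iff A is an arithmetic progression.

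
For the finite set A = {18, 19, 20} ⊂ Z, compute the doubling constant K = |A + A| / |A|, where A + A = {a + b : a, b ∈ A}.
K = |A + A| / |A| = 5/3

Enumerate A + A = {a + b : a, b ∈ A}. With |A| = 3, there are |A|^2 = 9 ordered sum pairs; collecting distinct values, A + A = {36, 37, 38, 39, 40}, so |A + A| = 5. Thus K = 5/3. Here |A + A| = 2|A| − 1 = 5, the minimum possible — so K = 5/3 is minimal, which holds iff A is an arithmetic progression.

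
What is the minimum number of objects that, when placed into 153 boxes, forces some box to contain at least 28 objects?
n = (28 − 1)·153 + 1 = 4132

By the generalised pigeonhole principle, to guarantee some box contains ≥ r objects we need more than (r − 1) · k objects total. Threshold: n = (r − 1) · k + 1. With r = 28 and k = 153: n = 27 · 153 + 1 = 4131 + 1 = 4132. For n = 4131 = 27 · 153, we can put exactly 27 objects in every box, avoiding 28 in any single one — so 4132 is tight.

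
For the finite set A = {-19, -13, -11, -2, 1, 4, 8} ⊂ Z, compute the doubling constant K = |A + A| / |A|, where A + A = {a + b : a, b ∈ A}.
K = |A + A| / |A| = 26/7

Enumerate A + A = {a + b : a, b ∈ A}. With |A| = 7, there are |A|^2 = 49 ordered sum pairs; collecting distinct values, A + A = {-38, -32, -30, -26, -24, -22, -21, -18, -15, -13, -12, -11, -10, -9, -7, -5, -4, -3, -1, 2, 5, 6, 8, 9, 12, 16}, so |A + A| = 26. Thus K = 26/7. For comparison, the minimum possible |A + A| over all 7-element sets is 2·7 − 1 = 13 (so min K = 13/7), attained only by arithmetic progressions.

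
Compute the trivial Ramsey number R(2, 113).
R(2, 113) = 113

R(2, k) = k for all k ≥ 2: in a 2-colouring of K_k, either some edge is red (a red K_2) or all edges are blue (a blue K_k). And K_{112} coloured all-blue has no blue K_113, so R(2, 113) > 112. Hence R(2, 113) = 113.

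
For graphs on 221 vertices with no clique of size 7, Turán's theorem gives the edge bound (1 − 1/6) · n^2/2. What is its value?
Turán density bound = (5/6) · 221^2/2 = 244205/12 ≈ 20350.4167

Turán's theorem: ex(n, K_{r+1}) is achieved by the complete r-partite Turán graph T(n, r) with parts as balanced as possible, and is at most (1 − 1/r) · n^2/2. For r = 6, n = 221: the density bound is (5/6) · 48841/2 = 244205/12 ≈ 20350.4167. The integer-valued extremum is e(T(221, 6)) = 20350, which is strictly less than the density bound 244205/12 since 6 ∤ 221 (the parts of T(221, 6) cannot all be equal).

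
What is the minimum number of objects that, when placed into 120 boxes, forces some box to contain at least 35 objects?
n = (35 − 1)·120 + 1 = 4081

By the generalised pigeonhole principle, to guarantee some box contains ≥ r objects we need more than (r − 1) · k objects total. Threshold: n = (r − 1) · k + 1. With r = 35 and k = 120: n = 34 · 120 + 1 = 4080 + 1 = 4081. For n = 4080 = 34 · 120, we can put exactly 34 objects in every box, avoiding 35 in any single one — so 4081 is tight.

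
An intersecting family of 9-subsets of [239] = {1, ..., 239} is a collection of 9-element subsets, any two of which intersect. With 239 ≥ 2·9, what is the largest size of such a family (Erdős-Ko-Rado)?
max |F| = C(238, 8) = 226702541072007

The Erdős-Ko-Rado theorem states: for n ≥ 2k, an intersecting family of k-subsets of an n-element set has size at most C(n − 1, k − 1), with equality for 'star' families {A ⊆ [n] : |A| = k, i ∈ A} (fix an element i). For n = 239, k = 9: C(238, 8) = 226702541072007.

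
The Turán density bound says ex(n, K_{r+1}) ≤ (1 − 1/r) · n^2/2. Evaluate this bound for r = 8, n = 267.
Turán density bound = (7/8) · 267^2/2 = 499023/16 ≈ 31188.9375

Turán's theorem: ex(n, K_{r+1}) is achieved by the complete r-partite Turán graph T(n, r) with parts as balanced as possible, and is at most (1 − 1/r) · n^2/2. For r = 8, n = 267: the density bound is (7/8) · 71289/2 = 499023/16 ≈ 31188.9375. The integer-valued extremum is e(T(267, 8)) = 31188, which is strictly less than the density bound 499023/16 since 8 ∤ 267 (the parts of T(267, 8) cannot all be equal).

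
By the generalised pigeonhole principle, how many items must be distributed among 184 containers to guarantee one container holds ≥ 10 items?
n = (10 − 1)·184 + 1 = 1657

By the generalised pigeonhole principle, to guarantee some box contains ≥ r objects we need more than (r − 1) · k objects total. Threshold: n = (r − 1) · k + 1. With r = 10 and k = 184: n = 9 · 184 + 1 = 1656 + 1 = 1657. For n = 1656 = 9 · 184, we can put exactly 9 objects in every box, avoiding 10 in any single one — so 1657 is tight.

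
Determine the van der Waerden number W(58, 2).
W(58, 2) = 58 + 1 = 59

A 2-term AP is any pair of integers, so a monochromatic 2-AP exists iff some colour is used at least twice. With 58 colours, the colouring i ↦ i on {1, ..., 58} uses each colour once, avoiding any monochromatic pair, so W(58, 2) > 58. For {1, ..., 59}, pigeonhole forces two integers of the same colour, which form a monochromatic 2-AP. Hence W(58, 2) = 59.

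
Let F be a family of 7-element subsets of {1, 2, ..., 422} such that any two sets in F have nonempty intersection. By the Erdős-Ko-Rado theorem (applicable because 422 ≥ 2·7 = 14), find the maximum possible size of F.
max |F| = C(421, 6) = 7461370060144

Erdős-Ko-Rado (1961): when n ≥ 2k, max |F| = C(n−1, k−1). The bound is attained by the star {A : i ∈ A} for any fixed i ∈ [n]. Here C(422−1, 7−1) = C(421, 6) = 7461370060144.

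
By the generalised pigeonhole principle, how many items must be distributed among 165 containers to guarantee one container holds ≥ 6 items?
n = (6 − 1)·165 + 1 = 826

By the generalised pigeonhole principle, to guarantee some box contains ≥ r objects we need more than (r − 1) · k objects total. Threshold: n = (r − 1) · k + 1. With r = 6 and k = 165: n = 5 · 165 + 1 = 825 + 1 = 826. For n = 825 = 5 · 165, we can put exactly 5 objects in every box, avoiding 6 in any single one — so 826 is tight.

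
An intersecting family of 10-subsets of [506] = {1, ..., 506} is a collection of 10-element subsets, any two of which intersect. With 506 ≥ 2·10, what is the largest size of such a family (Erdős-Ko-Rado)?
max |F| = C(505, 9) = 5479293841101549875

Erdős-Ko-Rado (1961): when n ≥ 2k, max |F| = C(n−1, k−1). The bound is attained by the star {A : i ∈ A} for any fixed i ∈ [n]. Here C(506−1, 10−1) = C(505, 9) = 5479293841101549875.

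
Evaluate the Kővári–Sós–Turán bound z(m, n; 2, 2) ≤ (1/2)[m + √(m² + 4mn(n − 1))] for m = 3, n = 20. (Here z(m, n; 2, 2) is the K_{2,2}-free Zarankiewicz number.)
z(3, 20; 2, 2) ≤ (1/2)[3 + √(3² + 4·3·20·19)] = (1/2)[3 + √4569] = 35.2972

Kővári–Sós–Turán: let r_1, ..., r_3 be the row sums and z = Σ r_i the total number of 1s. Each pair of columns can share at most one row with both entries 1 (else a 2×2 all-ones block appears), so Σ_i C(r_i, 2) ≤ C(20, 2) = 190. By convexity Σ_i C(r_i, 2) ≥ 3·C(z/3, 2) = z(z − 3)/(2·3), giving z² − 3z − 3·20·19 ≤ 0 and hence z ≤ (1/2)[3 + √(9 + 4·1140)] = (1/2)[3 + √4569] ≈ (1/2)(3 + 67.5944) = 35.2972.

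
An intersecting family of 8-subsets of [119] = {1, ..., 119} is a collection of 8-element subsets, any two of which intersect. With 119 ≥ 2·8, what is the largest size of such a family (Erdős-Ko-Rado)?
max |F| = C(118, 7) = 52722315984

The Erdős-Ko-Rado theorem states: for n ≥ 2k, an intersecting family of k-subsets of an n-element set has size at most C(n − 1, k − 1), with equality for 'star' families {A ⊆ [n] : |A| = k, i ∈ A} (fix an element i). For n = 119, k = 8: C(118, 7) = 52722315984.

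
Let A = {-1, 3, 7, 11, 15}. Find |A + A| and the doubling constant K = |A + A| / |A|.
K = |A + A| / |A| = 9/5

Enumerate A + A = {a + b : a, b ∈ A}. With |A| = 5, there are |A|^2 = 25 ordered sum pairs; collecting distinct values, A + A = {-2, 2, 6, 10, 14, 18, 22, 26, 30}, so |A + A| = 9. Thus K = 9/5. Here |A + A| = 2|A| − 1 = 9, the minimum possible — so K = 9/5 is minimal, which holds iff A is an arithmetic progression.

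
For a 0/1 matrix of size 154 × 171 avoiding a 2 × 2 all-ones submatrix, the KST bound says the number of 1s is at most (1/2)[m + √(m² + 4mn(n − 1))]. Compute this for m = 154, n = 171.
z(154, 171; 2, 2) ≤ (1/2)[154 + √(154² + 4·154·171·170)] = (1/2)[154 + √17930836] = 2194.2409

Kővári–Sós–Turán: let r_1, ..., r_154 be the row sums and z = Σ r_i the total number of 1s. Each pair of columns can share at most one row with both entries 1 (else a 2×2 all-ones block appears), so Σ_i C(r_i, 2) ≤ C(171, 2) = 14535. By convexity Σ_i C(r_i, 2) ≥ 154·C(z/154, 2) = z(z − 154)/(2·154), giving z² − 154z − 154·171·170 ≤ 0 and hence z ≤ (1/2)[154 + √(23716 + 4·4476780)] = (1/2)[154 + √17930836] ≈ (1/2)(154 + 4234.4818) = 2194.2409.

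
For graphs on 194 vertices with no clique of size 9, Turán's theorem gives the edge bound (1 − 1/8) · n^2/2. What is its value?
Turán density bound = (7/8) · 194^2/2 = 65863/4 ≈ 16465.75

Turán's theorem: ex(n, K_{r+1}) is achieved by the complete r-partite Turán graph T(n, r) with parts as balanced as possible, and is at most (1 − 1/r) · n^2/2. For r = 8, n = 194: the density bound is (7/8) · 37636/2 = 65863/4 ≈ 16465.75. The integer-valued extremum is e(T(194, 8)) = 16465, which is strictly less than the density bound 65863/4 since 8 ∤ 194 (the parts of T(194, 8) cannot all be equal).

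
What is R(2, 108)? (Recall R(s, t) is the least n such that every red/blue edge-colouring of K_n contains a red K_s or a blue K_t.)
R(2, 108) = 108

R(2, k) = k for all k ≥ 2: in a 2-colouring of K_k, either some edge is red (a red K_2) or all edges are blue (a blue K_k). And K_{107} coloured all-blue has no blue K_108, so R(2, 108) > 107. Hence R(2, 108) = 108.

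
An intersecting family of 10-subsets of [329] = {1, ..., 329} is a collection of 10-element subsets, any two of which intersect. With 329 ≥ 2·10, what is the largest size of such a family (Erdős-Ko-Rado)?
max |F| = C(328, 9) = 108397168895995200

Erdős-Ko-Rado (1961): when n ≥ 2k, max |F| = C(n−1, k−1). The bound is attained by the star {A : i ∈ A} for any fixed i ∈ [n]. Here C(329−1, 10−1) = C(328, 9) = 108397168895995200.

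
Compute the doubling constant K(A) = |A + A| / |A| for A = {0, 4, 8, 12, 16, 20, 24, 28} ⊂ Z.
K = |A + A| / |A| = 15/8

Enumerate A + A = {a + b : a, b ∈ A}. With |A| = 8, there are |A|^2 = 64 ordered sum pairs; collecting distinct values, A + A = {0, 4, 8, 12, 16, 20, 24, 28, 32, 36, 40, 44, 48, 52, 56}, so |A + A| = 15. Thus K = 15/8. Here |A + A| = 2|A| − 1 = 15, the minimum possible — so K = 15/8 is minimal, which holds iff A is an arithmetic progression.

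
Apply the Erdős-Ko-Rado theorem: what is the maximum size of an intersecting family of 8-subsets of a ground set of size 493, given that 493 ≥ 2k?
max |F| = C(492, 7) = 1326496321794168

Erdős-Ko-Rado (1961): when n ≥ 2k, max |F| = C(n−1, k−1). The bound is attained by the star {A : i ∈ A} for any fixed i ∈ [n]. Here C(493−1, 8−1) = C(492, 7) = 1326496321794168.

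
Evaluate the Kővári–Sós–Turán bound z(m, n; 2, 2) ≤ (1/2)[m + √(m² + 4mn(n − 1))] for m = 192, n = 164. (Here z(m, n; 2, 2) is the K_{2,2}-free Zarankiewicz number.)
z(192, 164; 2, 2) ≤ (1/2)[192 + √(192² + 4·192·164·163)] = (1/2)[192 + √20567040] = 2363.5449

Kővári–Sós–Turán: let r_1, ..., r_192 be the row sums and z = Σ r_i the total number of 1s. Each pair of columns can share at most one row with both entries 1 (else a 2×2 all-ones block appears), so Σ_i C(r_i, 2) ≤ C(164, 2) = 13366. By convexity Σ_i C(r_i, 2) ≥ 192·C(z/192, 2) = z(z − 192)/(2·192), giving z² − 192z − 192·164·163 ≤ 0 and hence z ≤ (1/2)[192 + √(36864 + 4·5132544)] = (1/2)[192 + √20567040] ≈ (1/2)(192 + 4535.0899) = 2363.5449.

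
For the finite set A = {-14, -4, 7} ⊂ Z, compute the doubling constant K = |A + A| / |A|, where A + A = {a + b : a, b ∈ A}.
K = |A + A| / |A| = 6/3 = 2

Enumerate A + A = {a + b : a, b ∈ A}. With |A| = 3, there are |A|^2 = 9 ordered sum pairs; collecting distinct values, A + A = {-28, -18, -8, -7, 3, 14}, so |A + A| = 6. Thus K = 6/3 = 2. For comparison, the minimum possible |A + A| over all 3-element sets is 2·3 − 1 = 5 (so min K = 5/3), attained only by arithmetic progressions.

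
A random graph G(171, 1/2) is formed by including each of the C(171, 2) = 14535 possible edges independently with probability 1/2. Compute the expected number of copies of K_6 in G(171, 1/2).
E[# K_6] = C(171, 6) · (1/2)^C(6, 2) = 31778477094 / 2^15 = 15889238547/16384 ≈ 969802.157410

For each 6-subset S of vertices (there are C(171, 6) = 31778477094 such S), let X_S = 1 if S induces a K_6 (all C(6, 2) = 15 edges present). Then P(X_S = 1) = (1/2)^15 = 1/32768. By linearity of expectation, E[# K_6] = C(171, 6) · (1/2)^15 = 31778477094 / 32768 = 15889238547/16384 ≈ 969802.157410.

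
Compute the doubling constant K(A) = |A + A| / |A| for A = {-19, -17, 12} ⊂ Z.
K = |A + A| / |A| = 6/3 = 2

Enumerate A + A = {a + b : a, b ∈ A}. With |A| = 3, there are |A|^2 = 9 ordered sum pairs; collecting distinct values, A + A = {-38, -36, -34, -7, -5, 24}, so |A + A| = 6. Thus K = 6/3 = 2. For comparison, the minimum possible |A + A| over all 3-element sets is 2·3 − 1 = 5 (so min K = 5/3), attained only by arithmetic progressions.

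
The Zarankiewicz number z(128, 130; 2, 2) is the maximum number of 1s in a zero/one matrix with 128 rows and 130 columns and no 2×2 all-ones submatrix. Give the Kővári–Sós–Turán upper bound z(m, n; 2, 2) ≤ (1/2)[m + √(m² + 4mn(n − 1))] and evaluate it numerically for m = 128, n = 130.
z(128, 130; 2, 2) ≤ (1/2)[128 + √(128² + 4·128·130·129)] = (1/2)[128 + √8602624] = 1530.5115

Kővári–Sós–Turán: let r_1, ..., r_128 be the row sums and z = Σ r_i the total number of 1s. Each pair of columns can share at most one row with both entries 1 (else a 2×2 all-ones block appears), so Σ_i C(r_i, 2) ≤ C(130, 2) = 8385. By convexity Σ_i C(r_i, 2) ≥ 128·C(z/128, 2) = z(z − 128)/(2·128), giving z² − 128z − 128·130·129 ≤ 0 and hence z ≤ (1/2)[128 + √(16384 + 4·2146560)] = (1/2)[128 + √8602624] ≈ (1/2)(128 + 2933.023) = 1530.5115.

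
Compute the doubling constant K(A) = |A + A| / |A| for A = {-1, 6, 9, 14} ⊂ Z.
K = |A + A| / |A| = 10/4 = 5/2

Enumerate A + A = {a + b : a, b ∈ A}. With |A| = 4, there are |A|^2 = 16 ordered sum pairs; collecting distinct values, A + A = {-2, 5, 8, 12, 13, 15, 18, 20, 23, 28}, so |A + A| = 10. Thus K = 10/4 = 5/2. For comparison, the minimum possible |A + A| over all 4-element sets is 2·4 − 1 = 7 (so min K = 7/4), attained only by arithmetic progressions.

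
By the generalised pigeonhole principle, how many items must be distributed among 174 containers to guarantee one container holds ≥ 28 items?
n = (28 − 1)·174 + 1 = 4699

By the generalised pigeonhole principle, to guarantee some box contains ≥ r objects we need more than (r − 1) · k objects total. Threshold: n = (r − 1) · k + 1. With r = 28 and k = 174: n = 27 · 174 + 1 = 4698 + 1 = 4699. For n = 4698 = 27 · 174, we can put exactly 27 objects in every box, avoiding 28 in any single one — so 4699 is tight.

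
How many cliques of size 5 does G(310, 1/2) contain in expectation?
E[# K_5] = C(310, 5) · (1/2)^C(5, 2) = 23096674062 / 2^10 = 11548337031/512 ≈ 22555345.763672

For each 5-subset S of vertices (there are C(310, 5) = 23096674062 such S), let X_S = 1 if S induces a K_5 (all C(5, 2) = 10 edges present). Then P(X_S = 1) = (1/2)^10 = 1/1024. By linearity of expectation, E[# K_5] = C(310, 5) · (1/2)^10 = 23096674062 / 1024 = 11548337031/512 ≈ 22555345.763672.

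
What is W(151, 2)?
W(151, 2) = 151 + 1 = 152

A 2-term AP is any pair of integers, so a monochromatic 2-AP exists iff some colour is used at least twice. With 151 colours, the colouring i ↦ i on {1, ..., 151} uses each colour once, avoiding any monochromatic pair, so W(151, 2) > 151. For {1, ..., 152}, pigeonhole forces two integers of the same colour, which form a monochromatic 2-AP. Hence W(151, 2) = 152.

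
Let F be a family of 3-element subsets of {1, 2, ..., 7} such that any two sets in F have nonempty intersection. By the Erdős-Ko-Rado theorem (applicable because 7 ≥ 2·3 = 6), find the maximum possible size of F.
max |F| = C(6, 2) = 15

The Erdős-Ko-Rado theorem states: for n ≥ 2k, an intersecting family of k-subsets of an n-element set has size at most C(n − 1, k − 1), with equality for 'star' families {A ⊆ [n] : |A| = k, i ∈ A} (fix an element i). For n = 7, k = 3: C(6, 2) = 15.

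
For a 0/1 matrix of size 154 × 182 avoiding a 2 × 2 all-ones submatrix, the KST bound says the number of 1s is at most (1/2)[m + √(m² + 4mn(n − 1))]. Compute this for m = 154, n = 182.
z(154, 182; 2, 2) ≤ (1/2)[154 + √(154² + 4·154·182·181)] = (1/2)[154 + √20315988] = 2330.663

Kővári–Sós–Turán: let r_1, ..., r_154 be the row sums and z = Σ r_i the total number of 1s. Each pair of columns can share at most one row with both entries 1 (else a 2×2 all-ones block appears), so Σ_i C(r_i, 2) ≤ C(182, 2) = 16471. By convexity Σ_i C(r_i, 2) ≥ 154·C(z/154, 2) = z(z − 154)/(2·154), giving z² − 154z − 154·182·181 ≤ 0 and hence z ≤ (1/2)[154 + √(23716 + 4·5073068)] = (1/2)[154 + √20315988] ≈ (1/2)(154 + 4507.326) = 2330.663.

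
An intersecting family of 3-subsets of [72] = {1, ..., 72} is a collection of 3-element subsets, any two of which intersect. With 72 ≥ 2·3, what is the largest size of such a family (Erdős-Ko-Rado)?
max |F| = C(71, 2) = 2485

Erdős-Ko-Rado (1961): when n ≥ 2k, max |F| = C(n−1, k−1). The bound is attained by the star {A : i ∈ A} for any fixed i ∈ [n]. Here C(72−1, 3−1) = C(71, 2) = 2485.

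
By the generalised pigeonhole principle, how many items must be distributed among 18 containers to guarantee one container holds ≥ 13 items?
n = (13 − 1)·18 + 1 = 217

By the generalised pigeonhole principle, to guarantee some box contains ≥ r objects we need more than (r − 1) · k objects total. Threshold: n = (r − 1) · k + 1. With r = 13 and k = 18: n = 12 · 18 + 1 = 216 + 1 = 217. For n = 216 = 12 · 18, we can put exactly 12 objects in every box, avoiding 13 in any single one — so 217 is tight.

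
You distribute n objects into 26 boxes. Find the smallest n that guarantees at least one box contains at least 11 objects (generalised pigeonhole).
n = (11 − 1)·26 + 1 = 261

By the generalised pigeonhole principle, to guarantee some box contains ≥ r objects we need more than (r − 1) · k objects total. Threshold: n = (r − 1) · k + 1. With r = 11 and k = 26: n = 10 · 26 + 1 = 260 + 1 = 261. For n = 260 = 10 · 26, we can put exactly 10 objects in every box, avoiding 11 in any single one — so 261 is tight.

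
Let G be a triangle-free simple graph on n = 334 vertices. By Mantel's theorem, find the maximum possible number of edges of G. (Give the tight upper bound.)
ex(334, K_3) = ⌊334^2/4⌋ = 27889

Mantel (1907): a triangle-free graph on n vertices has at most ⌊n^2/4⌋ edges, with equality for the complete bipartite graph K_{⌊n/2⌋, ⌈n/2⌉}. For n = 334: ⌊334^2/4⌋ = ⌊111556/4⌋ = 27889. The extremal graph is K_{167, 167}, which has 167·167 = 27889 edges.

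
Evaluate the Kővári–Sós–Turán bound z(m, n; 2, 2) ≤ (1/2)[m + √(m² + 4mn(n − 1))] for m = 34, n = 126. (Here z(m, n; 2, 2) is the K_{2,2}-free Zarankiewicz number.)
z(34, 126; 2, 2) ≤ (1/2)[34 + √(34² + 4·34·126·125)] = (1/2)[34 + √2143156] = 748.9761

Kővári–Sós–Turán: let r_1, ..., r_34 be the row sums and z = Σ r_i the total number of 1s. Each pair of columns can share at most one row with both entries 1 (else a 2×2 all-ones block appears), so Σ_i C(r_i, 2) ≤ C(126, 2) = 7875. By convexity Σ_i C(r_i, 2) ≥ 34·C(z/34, 2) = z(z − 34)/(2·34), giving z² − 34z − 34·126·125 ≤ 0 and hence z ≤ (1/2)[34 + √(1156 + 4·535500)] = (1/2)[34 + √2143156] ≈ (1/2)(34 + 1463.9522) = 748.9761.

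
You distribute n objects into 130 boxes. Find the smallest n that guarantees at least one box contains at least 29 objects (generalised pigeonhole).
n = (29 − 1)·130 + 1 = 3641

By the generalised pigeonhole principle, to guarantee some box contains ≥ r objects we need more than (r − 1) · k objects total. Threshold: n = (r − 1) · k + 1. With r = 29 and k = 130: n = 28 · 130 + 1 = 3640 + 1 = 3641. For n = 3640 = 28 · 130, we can put exactly 28 objects in every box, avoiding 29 in any single one — so 3641 is tight.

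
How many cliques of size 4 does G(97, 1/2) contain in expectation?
E[# K_4] = C(97, 4) · (1/2)^C(4, 2) = 3464840 / 2^6 = 433105/8 = 54138.125

For each 4-subset S of vertices (there are C(97, 4) = 3464840 such S), let X_S = 1 if S induces a K_4 (all C(4, 2) = 6 edges present). Then P(X_S = 1) = (1/2)^6 = 1/64. By linearity of expectation, E[# K_4] = C(97, 4) · (1/2)^6 = 3464840 / 64 = 433105/8 = 54138.125.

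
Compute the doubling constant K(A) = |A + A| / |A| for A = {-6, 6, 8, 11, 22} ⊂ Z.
K = |A + A| / |A| = 14/5

Enumerate A + A = {a + b : a, b ∈ A}. With |A| = 5, there are |A|^2 = 25 ordered sum pairs; collecting distinct values, A + A = {-12, 0, 2, 5, 12, 14, 16, 17, 19, 22, 28, 30, 33, 44}, so |A + A| = 14. Thus K = 14/5. For comparison, the minimum possible |A + A| over all 5-element sets is 2·5 − 1 = 9 (so min K = 9/5), attained only by arithmetic progressions.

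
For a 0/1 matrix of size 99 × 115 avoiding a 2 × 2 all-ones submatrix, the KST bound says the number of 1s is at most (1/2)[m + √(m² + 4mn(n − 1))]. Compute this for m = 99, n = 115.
z(99, 115; 2, 2) ≤ (1/2)[99 + √(99² + 4·99·115·114)] = (1/2)[99 + √5201361] = 1189.8246

Kővári–Sós–Turán: let r_1, ..., r_99 be the row sums and z = Σ r_i the total number of 1s. Each pair of columns can share at most one row with both entries 1 (else a 2×2 all-ones block appears), so Σ_i C(r_i, 2) ≤ C(115, 2) = 6555. By convexity Σ_i C(r_i, 2) ≥ 99·C(z/99, 2) = z(z − 99)/(2·99), giving z² − 99z − 99·115·114 ≤ 0 and hence z ≤ (1/2)[99 + √(9801 + 4·1297890)] = (1/2)[99 + √5201361] ≈ (1/2)(99 + 2280.6492) = 1189.8246.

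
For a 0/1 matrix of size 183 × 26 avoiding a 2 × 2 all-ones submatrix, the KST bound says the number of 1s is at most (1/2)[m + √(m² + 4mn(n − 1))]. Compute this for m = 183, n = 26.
z(183, 26; 2, 2) ≤ (1/2)[183 + √(183² + 4·183·26·25)] = (1/2)[183 + √509289] = 448.3224

Kővári–Sós–Turán: let r_1, ..., r_183 be the row sums and z = Σ r_i the total number of 1s. Each pair of columns can share at most one row with both entries 1 (else a 2×2 all-ones block appears), so Σ_i C(r_i, 2) ≤ C(26, 2) = 325. By convexity Σ_i C(r_i, 2) ≥ 183·C(z/183, 2) = z(z − 183)/(2·183), giving z² − 183z − 183·26·25 ≤ 0 and hence z ≤ (1/2)[183 + √(33489 + 4·118950)] = (1/2)[183 + √509289] ≈ (1/2)(183 + 713.6449) = 448.3224.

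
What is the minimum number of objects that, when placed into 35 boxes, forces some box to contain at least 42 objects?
n = (42 − 1)·35 + 1 = 1436

By the generalised pigeonhole principle, to guarantee some box contains ≥ r objects we need more than (r − 1) · k objects total. Threshold: n = (r − 1) · k + 1. With r = 42 and k = 35: n = 41 · 35 + 1 = 1435 + 1 = 1436. For n = 1435 = 41 · 35, we can put exactly 41 objects in every box, avoiding 42 in any single one — so 1436 is tight.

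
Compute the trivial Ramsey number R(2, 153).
R(2, 153) = 153

R(2, k) = k for all k ≥ 2: in a 2-colouring of K_k, either some edge is red (a red K_2) or all edges are blue (a blue K_k). And K_{152} coloured all-blue has no blue K_153, so R(2, 153) > 152. Hence R(2, 153) = 153.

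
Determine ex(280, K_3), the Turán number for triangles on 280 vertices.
ex(280, K_3) = ⌊280^2/4⌋ = 19600

Mantel (1907): a triangle-free graph on n vertices has at most ⌊n^2/4⌋ edges, with equality for the complete bipartite graph K_{⌊n/2⌋, ⌈n/2⌉}. For n = 280: ⌊280^2/4⌋ = ⌊78400/4⌋ = 19600. The extremal graph is K_{140, 140}, which has 140·140 = 19600 edges.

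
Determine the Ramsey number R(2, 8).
R(2, 8) = 8

R(2, k) = k for all k ≥ 2: in a 2-colouring of K_k, either some edge is red (a red K_2) or all edges are blue (a blue K_k). And K_{7} coloured all-blue has no blue K_8, so R(2, 8) > 7. Hence R(2, 8) = 8.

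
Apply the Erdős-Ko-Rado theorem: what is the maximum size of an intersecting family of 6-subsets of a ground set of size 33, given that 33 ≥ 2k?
max |F| = C(32, 5) = 201376

Erdős-Ko-Rado (1961): when n ≥ 2k, max |F| = C(n−1, k−1). The bound is attained by the star {A : i ∈ A} for any fixed i ∈ [n]. Here C(33−1, 6−1) = C(32, 5) = 201376.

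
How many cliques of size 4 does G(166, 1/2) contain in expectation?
E[# K_4] = C(166, 4) · (1/2)^C(4, 2) = 30507895 / 2^6 = 476685.859375

For each 4-subset S of vertices (there are C(166, 4) = 30507895 such S), let X_S = 1 if S induces a K_4 (all C(4, 2) = 6 edges present). Then P(X_S = 1) = (1/2)^6 = 1/64. By linearity of expectation, E[# K_4] = C(166, 4) · (1/2)^6 = 30507895 / 64 = 476685.859375.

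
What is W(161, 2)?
W(161, 2) = 161 + 1 = 162

A 2-term AP is any pair of integers, so a monochromatic 2-AP exists iff some colour is used at least twice. With 161 colours, the colouring i ↦ i on {1, ..., 161} uses each colour once, avoiding any monochromatic pair, so W(161, 2) > 161. For {1, ..., 162}, pigeonhole forces two integers of the same colour, which form a monochromatic 2-AP. Hence W(161, 2) = 162.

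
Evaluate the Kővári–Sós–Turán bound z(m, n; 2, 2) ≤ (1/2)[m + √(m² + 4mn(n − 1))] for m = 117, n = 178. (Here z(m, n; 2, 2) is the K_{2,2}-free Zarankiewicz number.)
z(117, 178; 2, 2) ≤ (1/2)[117 + √(117² + 4·117·178·177)] = (1/2)[117 + √14758497] = 1979.3395

Kővári–Sós–Turán: let r_1, ..., r_117 be the row sums and z = Σ r_i the total number of 1s. Each pair of columns can share at most one row with both entries 1 (else a 2×2 all-ones block appears), so Σ_i C(r_i, 2) ≤ C(178, 2) = 15753. By convexity Σ_i C(r_i, 2) ≥ 117·C(z/117, 2) = z(z − 117)/(2·117), giving z² − 117z − 117·178·177 ≤ 0 and hence z ≤ (1/2)[117 + √(13689 + 4·3686202)] = (1/2)[117 + √14758497] ≈ (1/2)(117 + 3841.6789) = 1979.3395.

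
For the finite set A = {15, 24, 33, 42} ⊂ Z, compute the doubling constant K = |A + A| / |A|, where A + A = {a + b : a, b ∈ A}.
K = |A + A| / |A| = 7/4

Enumerate A + A = {a + b : a, b ∈ A}. With |A| = 4, there are |A|^2 = 16 ordered sum pairs; collecting distinct values, A + A = {30, 39, 48, 57, 66, 75, 84}, so |A + A| = 7. Thus K = 7/4. Here |A + A| = 2|A| − 1 = 7, the minimum possible — so K = 7/4 is minimal, which holds iff A is an arithmetic progression.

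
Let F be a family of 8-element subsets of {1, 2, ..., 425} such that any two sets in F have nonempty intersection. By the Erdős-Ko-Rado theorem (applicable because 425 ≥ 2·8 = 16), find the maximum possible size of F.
max |F| = C(424, 7) = 465060901847784

Erdős-Ko-Rado (1961): when n ≥ 2k, max |F| = C(n−1, k−1). The bound is attained by the star {A : i ∈ A} for any fixed i ∈ [n]. Here C(425−1, 8−1) = C(424, 7) = 465060901847784.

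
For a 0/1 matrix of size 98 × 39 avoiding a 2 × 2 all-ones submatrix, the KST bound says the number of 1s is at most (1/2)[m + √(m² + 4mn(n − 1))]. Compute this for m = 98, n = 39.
z(98, 39; 2, 2) ≤ (1/2)[98 + √(98² + 4·98·39·38)] = (1/2)[98 + √590548] = 433.2356

Kővári–Sós–Turán: let r_1, ..., r_98 be the row sums and z = Σ r_i the total number of 1s. Each pair of columns can share at most one row with both entries 1 (else a 2×2 all-ones block appears), so Σ_i C(r_i, 2) ≤ C(39, 2) = 741. By convexity Σ_i C(r_i, 2) ≥ 98·C(z/98, 2) = z(z − 98)/(2·98), giving z² − 98z − 98·39·38 ≤ 0 and hence z ≤ (1/2)[98 + √(9604 + 4·145236)] = (1/2)[98 + √590548] ≈ (1/2)(98 + 768.4712) = 433.2356.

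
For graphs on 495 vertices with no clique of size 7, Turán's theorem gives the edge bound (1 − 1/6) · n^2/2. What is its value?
Turán density bound = (5/6) · 495^2/2 = 408375/4 ≈ 102093.75

Turán's theorem: ex(n, K_{r+1}) is achieved by the complete r-partite Turán graph T(n, r) with parts as balanced as possible, and is at most (1 − 1/r) · n^2/2. For r = 6, n = 495: the density bound is (5/6) · 245025/2 = 408375/4 ≈ 102093.75. The integer-valued extremum is e(T(495, 6)) = 102093, which is strictly less than the density bound 408375/4 since 6 ∤ 495 (the parts of T(495, 6) cannot all be equal).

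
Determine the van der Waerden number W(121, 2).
W(121, 2) = 121 + 1 = 122

A 2-term AP is any pair of integers, so a monochromatic 2-AP exists iff some colour is used at least twice. With 121 colours, the colouring i ↦ i on {1, ..., 121} uses each colour once, avoiding any monochromatic pair, so W(121, 2) > 121. For {1, ..., 122}, pigeonhole forces two integers of the same colour, which form a monochromatic 2-AP. Hence W(121, 2) = 122.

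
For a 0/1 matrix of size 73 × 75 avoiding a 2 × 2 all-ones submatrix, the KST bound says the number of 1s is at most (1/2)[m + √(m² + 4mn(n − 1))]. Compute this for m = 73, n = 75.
z(73, 75; 2, 2) ≤ (1/2)[73 + √(73² + 4·73·75·74)] = (1/2)[73 + √1625929] = 674.0596

Kővári–Sós–Turán: let r_1, ..., r_73 be the row sums and z = Σ r_i the total number of 1s. Each pair of columns can share at most one row with both entries 1 (else a 2×2 all-ones block appears), so Σ_i C(r_i, 2) ≤ C(75, 2) = 2775. By convexity Σ_i C(r_i, 2) ≥ 73·C(z/73, 2) = z(z − 73)/(2·73), giving z² − 73z − 73·75·74 ≤ 0 and hence z ≤ (1/2)[73 + √(5329 + 4·405150)] = (1/2)[73 + √1625929] ≈ (1/2)(73 + 1275.1192) = 674.0596.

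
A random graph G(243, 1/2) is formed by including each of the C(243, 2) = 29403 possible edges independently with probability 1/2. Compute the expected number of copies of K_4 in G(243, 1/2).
E[# K_4] = C(243, 4) · (1/2)^C(4, 2) = 141722460 / 2^6 = 35430615/16 = 2214413.4375

For each 4-subset S of vertices (there are C(243, 4) = 141722460 such S), let X_S = 1 if S induces a K_4 (all C(4, 2) = 6 edges present). Then P(X_S = 1) = (1/2)^6 = 1/64. By linearity of expectation, E[# K_4] = C(243, 4) · (1/2)^6 = 141722460 / 64 = 35430615/16 = 2214413.4375.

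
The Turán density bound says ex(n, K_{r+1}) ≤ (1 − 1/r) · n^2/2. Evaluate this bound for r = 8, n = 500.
Turán density bound = (7/8) · 500^2/2 = 109375

Turán's theorem: ex(n, K_{r+1}) is achieved by the complete r-partite Turán graph T(n, r) with parts as balanced as possible, and is at most (1 − 1/r) · n^2/2. For r = 8, n = 500: the density bound is (7/8) · 250000/2 = 109375. The integer-valued extremum is e(T(500, 8)) = 109374, which is strictly less than the density bound 109375 since 8 ∤ 500 (the parts of T(500, 8) cannot all be equal).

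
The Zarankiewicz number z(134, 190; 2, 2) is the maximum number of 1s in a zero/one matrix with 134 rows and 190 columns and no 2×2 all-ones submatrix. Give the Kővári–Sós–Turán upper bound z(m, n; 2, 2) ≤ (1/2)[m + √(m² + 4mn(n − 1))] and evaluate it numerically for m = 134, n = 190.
z(134, 190; 2, 2) ≤ (1/2)[134 + √(134² + 4·134·190·189)] = (1/2)[134 + √19265716] = 2261.6364

Kővári–Sós–Turán: let r_1, ..., r_134 be the row sums and z = Σ r_i the total number of 1s. Each pair of columns can share at most one row with both entries 1 (else a 2×2 all-ones block appears), so Σ_i C(r_i, 2) ≤ C(190, 2) = 17955. By convexity Σ_i C(r_i, 2) ≥ 134·C(z/134, 2) = z(z − 134)/(2·134), giving z² − 134z − 134·190·189 ≤ 0 and hence z ≤ (1/2)[134 + √(17956 + 4·4811940)] = (1/2)[134 + √19265716] ≈ (1/2)(134 + 4389.2728) = 2261.6364.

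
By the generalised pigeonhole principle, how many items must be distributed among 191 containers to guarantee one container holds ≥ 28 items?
n = (28 − 1)·191 + 1 = 5158

By the generalised pigeonhole principle, to guarantee some box contains ≥ r objects we need more than (r − 1) · k objects total. Threshold: n = (r − 1) · k + 1. With r = 28 and k = 191: n = 27 · 191 + 1 = 5157 + 1 = 5158. For n = 5157 = 27 · 191, we can put exactly 27 objects in every box, avoiding 28 in any single one — so 5158 is tight.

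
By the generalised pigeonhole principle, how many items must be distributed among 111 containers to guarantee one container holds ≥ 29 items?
n = (29 − 1)·111 + 1 = 3109

By the generalised pigeonhole principle, to guarantee some box contains ≥ r objects we need more than (r − 1) · k objects total. Threshold: n = (r − 1) · k + 1. With r = 29 and k = 111: n = 28 · 111 + 1 = 3108 + 1 = 3109. For n = 3108 = 28 · 111, we can put exactly 28 objects in every box, avoiding 29 in any single one — so 3109 is tight.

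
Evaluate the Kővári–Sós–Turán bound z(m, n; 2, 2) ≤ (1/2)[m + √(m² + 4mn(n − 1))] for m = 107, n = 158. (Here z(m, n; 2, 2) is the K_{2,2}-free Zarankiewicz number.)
z(107, 158; 2, 2) ≤ (1/2)[107 + √(107² + 4·107·158·157)] = (1/2)[107 + √10628417] = 1683.5627

Kővári–Sós–Turán: let r_1, ..., r_107 be the row sums and z = Σ r_i the total number of 1s. Each pair of columns can share at most one row with both entries 1 (else a 2×2 all-ones block appears), so Σ_i C(r_i, 2) ≤ C(158, 2) = 12403. By convexity Σ_i C(r_i, 2) ≥ 107·C(z/107, 2) = z(z − 107)/(2·107), giving z² − 107z − 107·158·157 ≤ 0 and hence z ≤ (1/2)[107 + √(11449 + 4·2654242)] = (1/2)[107 + √10628417] ≈ (1/2)(107 + 3260.1253) = 1683.5627.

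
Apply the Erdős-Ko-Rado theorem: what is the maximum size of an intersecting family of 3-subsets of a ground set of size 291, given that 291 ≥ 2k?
max |F| = C(290, 2) = 41905

Erdős-Ko-Rado (1961): when n ≥ 2k, max |F| = C(n−1, k−1). The bound is attained by the star {A : i ∈ A} for any fixed i ∈ [n]. Here C(291−1, 3−1) = C(290, 2) = 41905.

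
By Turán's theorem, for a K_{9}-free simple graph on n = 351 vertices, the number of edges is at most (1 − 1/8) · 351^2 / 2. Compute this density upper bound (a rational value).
Turán density bound = (7/8) · 351^2/2 = 862407/16 ≈ 53900.4375

Turán's theorem: ex(n, K_{r+1}) is achieved by the complete r-partite Turán graph T(n, r) with parts as balanced as possible, and is at most (1 − 1/r) · n^2/2. For r = 8, n = 351: the density bound is (7/8) · 123201/2 = 862407/16 ≈ 53900.4375. The integer-valued extremum is e(T(351, 8)) = 53900, which is strictly less than the density bound 862407/16 since 8 ∤ 351 (the parts of T(351, 8) cannot all be equal).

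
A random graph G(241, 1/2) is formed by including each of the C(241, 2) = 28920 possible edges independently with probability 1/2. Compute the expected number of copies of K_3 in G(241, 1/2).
E[# K_3] = C(241, 3) · (1/2)^C(3, 2) = 2303960 / 2^3 = 287995

For each 3-subset S of vertices (there are C(241, 3) = 2303960 such S), let X_S = 1 if S induces a K_3 (all C(3, 2) = 3 edges present). Then P(X_S = 1) = (1/2)^3 = 1/8. By linearity of expectation, E[# K_3] = C(241, 3) · (1/2)^3 = 2303960 / 8 = 287995.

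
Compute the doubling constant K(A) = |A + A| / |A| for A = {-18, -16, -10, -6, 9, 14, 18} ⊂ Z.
K = |A + A| / |A| = 27/7

Enumerate A + A = {a + b : a, b ∈ A}. With |A| = 7, there are |A|^2 = 49 ordered sum pairs; collecting distinct values, A + A = {-36, -34, -32, -28, -26, -24, -22, -20, -16, -12, -9, -7, -4, -2, -1, 0, 2, 3, 4, 8, 12, 18, 23, 27, 28, 32, 36}, so |A + A| = 27. Thus K = 27/7. For comparison, the minimum possible |A + A| over all 7-element sets is 2·7 − 1 = 13 (so min K = 13/7), attained only by arithmetic progressions.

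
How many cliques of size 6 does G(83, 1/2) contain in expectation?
E[# K_6] = C(83, 6) · (1/2)^C(6, 2) = 377447148 / 2^15 = 94361787/8192 ≈ 11518.772827

For each 6-subset S of vertices (there are C(83, 6) = 377447148 such S), let X_S = 1 if S induces a K_6 (all C(6, 2) = 15 edges present). Then P(X_S = 1) = (1/2)^15 = 1/32768. By linearity of expectation, E[# K_6] = C(83, 6) · (1/2)^15 = 377447148 / 32768 = 94361787/8192 ≈ 11518.772827.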